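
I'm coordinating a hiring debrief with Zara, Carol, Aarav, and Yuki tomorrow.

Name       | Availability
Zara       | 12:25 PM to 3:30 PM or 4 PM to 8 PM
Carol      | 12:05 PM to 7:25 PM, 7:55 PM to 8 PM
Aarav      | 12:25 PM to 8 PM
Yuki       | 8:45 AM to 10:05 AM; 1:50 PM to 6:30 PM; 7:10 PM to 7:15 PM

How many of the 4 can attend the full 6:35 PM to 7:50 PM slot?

Zara and Aarav can make the full 18:35-19:50 slot — that's 2.

2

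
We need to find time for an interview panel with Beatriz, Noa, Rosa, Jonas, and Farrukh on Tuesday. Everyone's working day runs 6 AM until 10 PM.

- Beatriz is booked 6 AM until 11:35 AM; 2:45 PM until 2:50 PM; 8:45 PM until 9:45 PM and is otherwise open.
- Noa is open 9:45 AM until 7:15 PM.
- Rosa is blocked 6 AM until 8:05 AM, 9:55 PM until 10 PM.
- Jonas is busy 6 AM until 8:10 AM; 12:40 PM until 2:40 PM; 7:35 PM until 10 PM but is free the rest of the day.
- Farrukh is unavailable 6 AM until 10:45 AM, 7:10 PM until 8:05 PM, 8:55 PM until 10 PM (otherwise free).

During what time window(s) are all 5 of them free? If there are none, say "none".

Beatriz free: 11:35-14:45, 14:50-20:45, 21:45-22:00 (invert busy blocks within the working day).
Noa free: 09:45-19:15.
Rosa free: 08:05-21:55 (invert busy blocks within the working day).
Jonas free: 08:10-12:40, 14:40-19:35 (invert busy blocks within the working day).
Farrukh free: 10:45-19:10, 20:05-20:55 (invert busy blocks within the working day).
Beatriz ∩ Noa: 11:35-14:45, 14:50-19:15.
Beatriz ∩ Noa ∩ Rosa: 11:35-14:45, 14:50-19:15.
Beatriz ∩ Noa ∩ Rosa ∩ Jonas: 11:35-12:40, 14:40-14:45, 14:50-19:15.
Beatriz ∩ Noa ∩ Rosa ∩ Jonas ∩ Farrukh: 11:35-12:40, 14:40-14:45, 14:50-19:10.

11:35-12:40, 14:40-14:45, 14:50-19:10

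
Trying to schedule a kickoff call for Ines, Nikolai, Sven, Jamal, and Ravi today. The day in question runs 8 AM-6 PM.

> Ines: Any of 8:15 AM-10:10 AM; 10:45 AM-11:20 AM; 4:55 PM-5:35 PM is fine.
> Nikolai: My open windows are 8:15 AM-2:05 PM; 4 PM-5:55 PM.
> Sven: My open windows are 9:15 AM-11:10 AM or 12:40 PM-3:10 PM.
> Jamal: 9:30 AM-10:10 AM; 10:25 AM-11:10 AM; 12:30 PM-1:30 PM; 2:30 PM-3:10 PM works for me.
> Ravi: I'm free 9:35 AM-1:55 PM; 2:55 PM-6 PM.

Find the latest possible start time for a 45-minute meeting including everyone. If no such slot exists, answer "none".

Ines ∩ Nikolai: 08:15-10:10, 10:45-11:20, 16:55-17:35.
Ines ∩ Nikolai ∩ Sven: 09:15-10:10, 10:45-11:10.
Ines ∩ Nikolai ∩ Sven ∩ Jamal: 09:30-10:10, 10:45-11:10.
Ines ∩ Nikolai ∩ Sven ∩ Jamal ∩ Ravi: 09:35-10:10, 10:45-11:10.
No common window is at least 45 minutes long.

none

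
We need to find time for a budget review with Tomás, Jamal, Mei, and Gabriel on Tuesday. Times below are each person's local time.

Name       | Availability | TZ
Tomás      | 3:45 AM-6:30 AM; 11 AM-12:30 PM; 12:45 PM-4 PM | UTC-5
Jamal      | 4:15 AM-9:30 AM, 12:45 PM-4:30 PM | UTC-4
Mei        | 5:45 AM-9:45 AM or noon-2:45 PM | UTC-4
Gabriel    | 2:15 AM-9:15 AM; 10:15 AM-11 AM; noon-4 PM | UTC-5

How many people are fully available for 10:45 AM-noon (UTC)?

Tomás in UTC: 08:45-11:30, 16:00-17:30, 17:45-21:00 (add 5h to convert from UTC-5).
Jamal in UTC: 08:15-13:30, 16:45-20:30 (add 4h to convert from UTC-4).
Mei in UTC: 09:45-13:45, 16:00-18:45 (add 4h to convert from UTC-4).
Gabriel in UTC: 07:15-14:15, 15:15-16:00, 17:00-21:00 (add 5h to convert from UTC-5).
Jamal, Mei, and Gabriel can make the full 10:45-12:00 slot — that's 3.

3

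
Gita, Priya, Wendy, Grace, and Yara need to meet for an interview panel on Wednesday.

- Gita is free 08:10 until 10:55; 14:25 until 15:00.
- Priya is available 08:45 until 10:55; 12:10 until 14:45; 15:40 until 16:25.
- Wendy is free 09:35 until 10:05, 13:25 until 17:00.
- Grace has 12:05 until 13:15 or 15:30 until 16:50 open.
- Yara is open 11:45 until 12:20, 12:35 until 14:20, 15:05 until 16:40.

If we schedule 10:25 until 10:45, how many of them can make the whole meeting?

2

Gita and Priya can make the full 10:25-10:45 slot — that's 2.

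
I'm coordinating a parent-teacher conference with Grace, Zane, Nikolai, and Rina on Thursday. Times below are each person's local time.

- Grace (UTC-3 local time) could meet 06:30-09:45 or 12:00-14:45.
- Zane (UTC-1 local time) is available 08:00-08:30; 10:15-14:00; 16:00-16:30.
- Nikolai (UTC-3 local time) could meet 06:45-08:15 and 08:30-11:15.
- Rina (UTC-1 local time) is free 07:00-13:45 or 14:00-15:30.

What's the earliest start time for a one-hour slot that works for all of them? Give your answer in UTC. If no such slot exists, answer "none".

11:30

Grace in UTC: 09:30-12:45, 15:00-17:45 (add 3h to convert from UTC-3).
Zane in UTC: 09:00-09:30, 11:15-15:00, 17:00-17:30 (add 1h to convert from UTC-1).
Nikolai in UTC: 09:45-11:15, 11:30-14:15 (add 3h to convert from UTC-3).
Rina in UTC: 08:00-14:45, 15:00-16:30 (add 1h to convert from UTC-1).
Grace ∩ Zane: 11:15-12:45, 17:00-17:30.
Grace ∩ Zane ∩ Nikolai: 11:30-12:45.
Grace ∩ Zane ∩ Nikolai ∩ Rina: 11:30-12:45.
The first common window of at least 60 minutes is 11:30-12:45, so the earliest start is 11:30.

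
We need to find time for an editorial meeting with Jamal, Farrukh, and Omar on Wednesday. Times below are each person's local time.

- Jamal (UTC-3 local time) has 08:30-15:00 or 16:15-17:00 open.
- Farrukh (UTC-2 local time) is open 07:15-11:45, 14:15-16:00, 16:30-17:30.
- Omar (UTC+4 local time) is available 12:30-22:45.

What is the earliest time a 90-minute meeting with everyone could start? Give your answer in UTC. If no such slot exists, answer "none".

11:30

Jamal in UTC: 11:30-18:00, 19:15-20:00 (add 3h to convert from UTC-3).
Farrukh in UTC: 09:15-13:45, 16:15-18:00, 18:30-19:30 (add 2h to convert from UTC-2).
Omar in UTC: 08:30-18:45 (subtract 4h to convert from UTC+4).
Jamal ∩ Farrukh: 11:30-13:45, 16:15-18:00, 19:15-19:30.
Jamal ∩ Farrukh ∩ Omar: 11:30-13:45, 16:15-18:00.
The first common window of at least 90 minutes is 11:30-13:45, so the earliest start is 11:30.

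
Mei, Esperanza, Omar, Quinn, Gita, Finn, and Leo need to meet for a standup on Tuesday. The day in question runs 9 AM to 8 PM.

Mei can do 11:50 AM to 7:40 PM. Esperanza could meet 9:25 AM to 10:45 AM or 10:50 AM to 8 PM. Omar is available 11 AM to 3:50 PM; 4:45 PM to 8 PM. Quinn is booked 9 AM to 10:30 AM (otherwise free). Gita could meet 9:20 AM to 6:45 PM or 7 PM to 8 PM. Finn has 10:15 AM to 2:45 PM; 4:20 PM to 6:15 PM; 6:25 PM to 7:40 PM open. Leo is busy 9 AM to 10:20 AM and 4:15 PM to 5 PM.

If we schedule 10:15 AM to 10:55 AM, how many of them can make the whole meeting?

Mei free: 11:50-19:40.
Esperanza free: 09:25-10:45, 10:50-20:00.
Omar free: 11:00-15:50, 16:45-20:00.
Quinn free: 10:30-20:00 (invert busy blocks within the working day).
Gita free: 09:20-18:45, 19:00-20:00.
Finn free: 10:15-14:45, 16:20-18:15, 18:25-19:40.
Leo free: 10:20-16:15, 17:00-20:00 (invert busy blocks within the working day).
Gita and Finn can make the full 10:15-10:55 slot — that's 2.

2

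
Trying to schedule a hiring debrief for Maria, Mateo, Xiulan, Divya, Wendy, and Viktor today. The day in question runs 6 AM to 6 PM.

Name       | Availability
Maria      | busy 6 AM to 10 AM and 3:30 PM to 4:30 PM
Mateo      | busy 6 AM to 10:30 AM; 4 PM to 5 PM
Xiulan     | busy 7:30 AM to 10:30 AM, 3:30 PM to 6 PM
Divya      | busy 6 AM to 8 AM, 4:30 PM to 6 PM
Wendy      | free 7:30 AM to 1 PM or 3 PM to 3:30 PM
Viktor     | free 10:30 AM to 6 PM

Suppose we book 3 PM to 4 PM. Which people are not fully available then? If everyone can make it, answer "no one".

Maria, Wendy, Xiulan

Maria free: 10:00-15:30, 16:30-18:00 (invert busy blocks within the working day).
Mateo free: 10:30-16:00, 17:00-18:00 (invert busy blocks within the working day).
Xiulan free: 06:00-07:30, 10:30-15:30 (invert busy blocks within the working day).
Divya free: 08:00-16:30 (invert busy blocks within the working day).
Wendy free: 07:30-13:00, 15:00-15:30.
Viktor free: 10:30-18:00.
Maria: not fully free for 15:00-16:00. Mateo: free for 15:00-16:00. Xiulan: not fully free for 15:00-16:00. Divya: free for 15:00-16:00. Wendy: not fully free for 15:00-16:00. Viktor: free for 15:00-16:00.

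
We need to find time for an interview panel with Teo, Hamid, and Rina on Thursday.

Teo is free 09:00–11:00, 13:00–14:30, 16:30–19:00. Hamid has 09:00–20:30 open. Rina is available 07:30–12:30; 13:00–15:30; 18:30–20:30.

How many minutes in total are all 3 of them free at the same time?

Teo ∩ Hamid: 09:00-11:00, 13:00-14:30, 16:30-19:00.
Teo ∩ Hamid ∩ Rina: 09:00-11:00, 13:00-14:30, 18:30-19:00.
Summing the common windows: 120 + 90 + 30 = 240 minutes.

240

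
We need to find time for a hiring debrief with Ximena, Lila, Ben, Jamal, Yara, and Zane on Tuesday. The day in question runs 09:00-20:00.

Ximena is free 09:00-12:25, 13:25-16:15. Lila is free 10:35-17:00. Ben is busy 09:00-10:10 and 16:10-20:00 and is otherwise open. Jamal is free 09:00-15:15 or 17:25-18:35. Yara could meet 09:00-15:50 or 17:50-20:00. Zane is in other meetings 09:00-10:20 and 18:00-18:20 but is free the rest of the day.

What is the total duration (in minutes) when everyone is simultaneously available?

Ximena free: 09:00-12:25, 13:25-16:15.
Lila free: 10:35-17:00.
Ben free: 10:10-16:10 (invert busy blocks within the working day).
Jamal free: 09:00-15:15, 17:25-18:35.
Yara free: 09:00-15:50, 17:50-20:00.
Zane free: 10:20-18:00, 18:20-20:00 (invert busy blocks within the working day).
Ximena ∩ Lila: 10:35-12:25, 13:25-16:15.
Ximena ∩ Lila ∩ Ben: 10:35-12:25, 13:25-16:10.
Ximena ∩ Lila ∩ Ben ∩ Jamal: 10:35-12:25, 13:25-15:15.
Ximena ∩ Lila ∩ Ben ∩ Jamal ∩ Yara: 10:35-12:25, 13:25-15:15.
Ximena ∩ Lila ∩ Ben ∩ Jamal ∩ Yara ∩ Zane: 10:35-12:25, 13:25-15:15.
Those are the intersection windows.
Summing the common windows: 110 + 110 = 220 minutes.

220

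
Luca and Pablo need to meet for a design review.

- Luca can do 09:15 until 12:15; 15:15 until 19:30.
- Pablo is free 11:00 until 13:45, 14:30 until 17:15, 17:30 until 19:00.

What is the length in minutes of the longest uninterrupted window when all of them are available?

120

Luca ∩ Pablo: 11:00-12:15, 15:15-17:15, 17:30-19:00.
The longest is 15:15-17:15 at 120 minutes.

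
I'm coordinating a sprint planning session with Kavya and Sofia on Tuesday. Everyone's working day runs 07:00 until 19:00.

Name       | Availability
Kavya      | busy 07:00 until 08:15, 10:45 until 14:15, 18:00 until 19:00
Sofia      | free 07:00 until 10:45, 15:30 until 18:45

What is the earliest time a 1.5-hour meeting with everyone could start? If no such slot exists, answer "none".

08:15

Kavya free: 08:15-10:45, 14:15-18:00 (invert busy blocks within the working day).
Sofia free: 07:00-10:45, 15:30-18:45.
Kavya ∩ Sofia: 08:15-10:45, 15:30-18:00.
The first common window of at least 90 minutes is 08:15-10:45, so the earliest start is 08:15.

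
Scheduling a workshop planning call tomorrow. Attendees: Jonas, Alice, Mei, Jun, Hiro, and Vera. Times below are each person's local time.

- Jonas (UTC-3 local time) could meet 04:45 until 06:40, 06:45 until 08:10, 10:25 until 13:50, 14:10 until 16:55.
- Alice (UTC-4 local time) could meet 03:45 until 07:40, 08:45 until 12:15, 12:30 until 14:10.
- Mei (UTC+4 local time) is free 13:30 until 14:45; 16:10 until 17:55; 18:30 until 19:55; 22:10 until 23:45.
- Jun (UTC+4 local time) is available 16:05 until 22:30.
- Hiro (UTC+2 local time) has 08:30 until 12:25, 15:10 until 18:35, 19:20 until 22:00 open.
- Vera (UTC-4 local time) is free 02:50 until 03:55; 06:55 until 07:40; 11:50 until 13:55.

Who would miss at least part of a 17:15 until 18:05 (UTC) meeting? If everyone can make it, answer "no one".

Jonas in UTC: 07:45-09:40, 09:45-11:10, 13:25-16:50, 17:10-19:55 (add 3h to convert from UTC-3).
Alice in UTC: 07:45-11:40, 12:45-16:15, 16:30-18:10 (add 4h to convert from UTC-4).
Mei in UTC: 09:30-10:45, 12:10-13:55, 14:30-15:55, 18:10-19:45 (subtract 4h to convert from UTC+4).
Jun in UTC: 12:05-18:30 (subtract 4h to convert from UTC+4).
Hiro in UTC: 06:30-10:25, 13:10-16:35, 17:20-20:00 (subtract 2h to convert from UTC+2).
Vera in UTC: 06:50-07:55, 10:55-11:40, 15:50-17:55 (add 4h to convert from UTC-4).
Jonas: free for 17:15-18:05. Alice: free for 17:15-18:05. Mei: not fully free for 17:15-18:05. Jun: free for 17:15-18:05. Hiro: not fully free for 17:15-18:05. Vera: not fully free for 17:15-18:05.

Hiro, Mei, Vera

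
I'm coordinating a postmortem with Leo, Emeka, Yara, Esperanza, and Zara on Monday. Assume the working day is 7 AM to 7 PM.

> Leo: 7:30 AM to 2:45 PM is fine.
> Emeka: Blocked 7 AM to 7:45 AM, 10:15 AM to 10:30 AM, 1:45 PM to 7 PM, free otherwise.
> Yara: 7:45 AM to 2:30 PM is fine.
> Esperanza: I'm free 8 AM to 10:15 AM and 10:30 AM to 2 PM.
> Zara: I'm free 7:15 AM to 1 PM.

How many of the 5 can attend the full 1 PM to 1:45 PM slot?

4

Leo free: 07:30-14:45.
Emeka free: 07:45-10:15, 10:30-13:45 (invert busy blocks within the working day).
Yara free: 07:45-14:30.
Esperanza free: 08:00-10:15, 10:30-14:00.
Zara free: 07:15-13:00.
Leo, Emeka, Yara, and Esperanza can make the full 13:00-13:45 slot — that's 4.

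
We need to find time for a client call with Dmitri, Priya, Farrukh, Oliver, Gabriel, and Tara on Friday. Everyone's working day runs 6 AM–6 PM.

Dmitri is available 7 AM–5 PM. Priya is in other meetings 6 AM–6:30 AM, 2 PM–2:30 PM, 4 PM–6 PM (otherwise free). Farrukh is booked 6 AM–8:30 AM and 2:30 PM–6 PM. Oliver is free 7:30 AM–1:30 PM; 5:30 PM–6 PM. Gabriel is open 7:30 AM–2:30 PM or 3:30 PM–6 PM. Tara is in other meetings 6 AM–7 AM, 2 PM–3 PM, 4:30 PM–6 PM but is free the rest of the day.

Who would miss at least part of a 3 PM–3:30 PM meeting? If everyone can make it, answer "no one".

Dmitri free: 07:00-17:00.
Priya free: 06:30-14:00, 14:30-16:00 (invert busy blocks within the working day).
Farrukh free: 08:30-14:30 (invert busy blocks within the working day).
Oliver free: 07:30-13:30, 17:30-18:00.
Gabriel free: 07:30-14:30, 15:30-18:00.
Tara free: 07:00-14:00, 15:00-16:30 (invert busy blocks within the working day).
Dmitri: free for 15:00-15:30. Priya: free for 15:00-15:30. Farrukh: not fully free for 15:00-15:30. Oliver: not fully free for 15:00-15:30. Gabriel: not fully free for 15:00-15:30. Tara: free for 15:00-15:30.

Farrukh, Gabriel, Oliver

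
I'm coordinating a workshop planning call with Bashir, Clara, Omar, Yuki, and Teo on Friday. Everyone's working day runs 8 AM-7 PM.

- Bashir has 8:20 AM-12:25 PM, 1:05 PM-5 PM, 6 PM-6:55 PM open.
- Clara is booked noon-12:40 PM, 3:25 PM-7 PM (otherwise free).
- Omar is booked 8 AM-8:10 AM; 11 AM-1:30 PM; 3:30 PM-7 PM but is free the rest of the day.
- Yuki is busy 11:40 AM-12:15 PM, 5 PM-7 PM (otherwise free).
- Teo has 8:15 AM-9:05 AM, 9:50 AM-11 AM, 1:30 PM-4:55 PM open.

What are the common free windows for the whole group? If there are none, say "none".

08:20-09:05, 09:50-11:00, 13:30-15:25

Bashir free: 08:20-12:25, 13:05-17:00, 18:00-18:55.
Clara free: 08:00-12:00, 12:40-15:25 (invert busy blocks within the working day).
Omar free: 08:10-11:00, 13:30-15:30 (invert busy blocks within the working day).
Yuki free: 08:00-11:40, 12:15-17:00 (invert busy blocks within the working day).
Teo free: 08:15-09:05, 09:50-11:00, 13:30-16:55.
Bashir ∩ Clara: 08:20-12:00, 13:05-15:25.
Bashir ∩ Clara ∩ Omar: 08:20-11:00, 13:30-15:25.
Bashir ∩ Clara ∩ Omar ∩ Yuki: 08:20-11:00, 13:30-15:25.
Bashir ∩ Clara ∩ Omar ∩ Yuki ∩ Teo: 08:20-09:05, 09:50-11:00, 13:30-15:25.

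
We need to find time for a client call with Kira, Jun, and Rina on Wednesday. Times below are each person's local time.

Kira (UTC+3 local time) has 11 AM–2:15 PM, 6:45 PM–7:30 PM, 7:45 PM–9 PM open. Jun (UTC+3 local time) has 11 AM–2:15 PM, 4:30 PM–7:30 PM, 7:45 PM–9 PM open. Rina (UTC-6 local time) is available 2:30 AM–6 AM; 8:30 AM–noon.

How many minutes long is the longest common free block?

165

Kira in UTC: 08:00-11:15, 15:45-16:30, 16:45-18:00 (subtract 3h to convert from UTC+3).
Jun in UTC: 08:00-11:15, 13:30-16:30, 16:45-18:00 (subtract 3h to convert from UTC+3).
Rina in UTC: 08:30-12:00, 14:30-18:00 (add 6h to convert from UTC-6).
Kira ∩ Jun: 08:00-11:15, 15:45-16:30, 16:45-18:00.
Kira ∩ Jun ∩ Rina: 08:30-11:15, 15:45-16:30, 16:45-18:00.
The longest is 08:30-11:15 at 165 minutes.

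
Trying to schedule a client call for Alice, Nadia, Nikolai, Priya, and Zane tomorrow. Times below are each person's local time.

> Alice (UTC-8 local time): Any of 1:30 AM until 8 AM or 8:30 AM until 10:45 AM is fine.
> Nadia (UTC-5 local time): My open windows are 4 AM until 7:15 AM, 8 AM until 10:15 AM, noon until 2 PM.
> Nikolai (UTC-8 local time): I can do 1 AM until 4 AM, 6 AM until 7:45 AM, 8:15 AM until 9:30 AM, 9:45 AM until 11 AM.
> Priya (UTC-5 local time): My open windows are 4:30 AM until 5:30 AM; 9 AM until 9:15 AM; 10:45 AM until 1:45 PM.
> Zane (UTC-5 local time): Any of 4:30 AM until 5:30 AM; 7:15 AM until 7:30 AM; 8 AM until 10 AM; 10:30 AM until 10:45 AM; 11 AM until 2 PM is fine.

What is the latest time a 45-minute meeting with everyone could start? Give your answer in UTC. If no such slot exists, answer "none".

18:00

Alice in UTC: 09:30-16:00, 16:30-18:45 (add 8h to convert from UTC-8).
Nadia in UTC: 09:00-12:15, 13:00-15:15, 17:00-19:00 (add 5h to convert from UTC-5).
Nikolai in UTC: 09:00-12:00, 14:00-15:45, 16:15-17:30, 17:45-19:00 (add 8h to convert from UTC-8).
Priya in UTC: 09:30-10:30, 14:00-14:15, 15:45-18:45 (add 5h to convert from UTC-5).
Zane in UTC: 09:30-10:30, 12:15-12:30, 13:00-15:00, 15:30-15:45, 16:00-19:00 (add 5h to convert from UTC-5).
Alice ∩ Nadia: 09:30-12:15, 13:00-15:15, 17:00-18:45.
Alice ∩ Nadia ∩ Nikolai: 09:30-12:00, 14:00-15:15, 17:00-17:30, 17:45-18:45.
Alice ∩ Nadia ∩ Nikolai ∩ Priya: 09:30-10:30, 14:00-14:15, 17:00-17:30, 17:45-18:45.
Alice ∩ Nadia ∩ Nikolai ∩ Priya ∩ Zane: 09:30-10:30, 14:00-14:15, 17:00-17:30, 17:45-18:45.
The last common window of at least 45 minutes is 17:45-18:45; a 45-minute meeting can start as late as 18:00 and still end by 18:45.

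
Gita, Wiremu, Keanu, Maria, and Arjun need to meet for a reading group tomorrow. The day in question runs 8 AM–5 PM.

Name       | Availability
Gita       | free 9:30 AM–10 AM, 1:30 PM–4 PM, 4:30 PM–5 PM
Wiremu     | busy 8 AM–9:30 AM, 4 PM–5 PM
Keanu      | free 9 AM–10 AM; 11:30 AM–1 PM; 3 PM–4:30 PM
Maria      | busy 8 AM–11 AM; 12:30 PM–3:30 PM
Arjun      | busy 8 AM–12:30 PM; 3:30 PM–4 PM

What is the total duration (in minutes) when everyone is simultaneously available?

Gita free: 09:30-10:00, 13:30-16:00, 16:30-17:00.
Wiremu free: 09:30-16:00 (invert busy blocks within the working day).
Keanu free: 09:00-10:00, 11:30-13:00, 15:00-16:30.
Maria free: 11:00-12:30, 15:30-17:00 (invert busy blocks within the working day).
Arjun free: 12:30-15:30, 16:00-17:00 (invert busy blocks within the working day).
Gita ∩ Wiremu: 09:30-10:00, 13:30-16:00.
Gita ∩ Wiremu ∩ Keanu: 09:30-10:00, 15:00-16:00.
Gita ∩ Wiremu ∩ Keanu ∩ Maria: 15:30-16:00.
Gita ∩ Wiremu ∩ Keanu ∩ Maria ∩ Arjun: ∅.
There is no time when everyone is free.
There is no common window, so the total is 0 minutes.

0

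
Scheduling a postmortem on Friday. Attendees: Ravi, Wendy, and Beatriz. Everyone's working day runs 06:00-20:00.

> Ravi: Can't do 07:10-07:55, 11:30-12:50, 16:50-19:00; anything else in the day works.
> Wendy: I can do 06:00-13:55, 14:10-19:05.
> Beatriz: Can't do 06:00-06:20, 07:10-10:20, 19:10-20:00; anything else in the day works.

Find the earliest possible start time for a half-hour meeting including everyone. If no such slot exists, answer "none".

06:20

Ravi free: 06:00-07:10, 07:55-11:30, 12:50-16:50, 19:00-20:00 (invert busy blocks within the working day).
Wendy free: 06:00-13:55, 14:10-19:05.
Beatriz free: 06:20-07:10, 10:20-19:10 (invert busy blocks within the working day).
Ravi ∩ Wendy: 06:00-07:10, 07:55-11:30, 12:50-13:55, 14:10-16:50, 19:00-19:05.
Ravi ∩ Wendy ∩ Beatriz: 06:20-07:10, 10:20-11:30, 12:50-13:55, 14:10-16:50, 19:00-19:05.
Those are the intersection windows.
The first common window of at least 30 minutes is 06:20-07:10, so the earliest start is 06:20.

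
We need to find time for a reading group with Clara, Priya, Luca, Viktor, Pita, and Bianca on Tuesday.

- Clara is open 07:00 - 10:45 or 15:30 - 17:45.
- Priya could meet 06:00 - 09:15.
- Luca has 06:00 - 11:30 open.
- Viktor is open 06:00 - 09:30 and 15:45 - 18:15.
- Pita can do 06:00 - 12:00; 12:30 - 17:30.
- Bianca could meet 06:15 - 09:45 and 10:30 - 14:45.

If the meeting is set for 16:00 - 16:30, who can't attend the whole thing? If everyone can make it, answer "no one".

Bianca, Luca, Priya

Clara: free for 16:00-16:30. Priya: not fully free for 16:00-16:30. Luca: not fully free for 16:00-16:30. Viktor: free for 16:00-16:30. Pita: free for 16:00-16:30. Bianca: not fully free for 16:00-16:30.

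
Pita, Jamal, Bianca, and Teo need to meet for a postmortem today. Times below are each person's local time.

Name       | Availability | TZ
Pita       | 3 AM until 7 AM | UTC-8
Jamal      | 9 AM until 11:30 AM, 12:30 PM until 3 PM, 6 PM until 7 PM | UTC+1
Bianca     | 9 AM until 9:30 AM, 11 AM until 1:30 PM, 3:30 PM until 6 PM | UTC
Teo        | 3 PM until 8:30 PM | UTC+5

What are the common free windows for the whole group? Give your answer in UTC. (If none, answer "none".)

11:30-13:30

Pita in UTC: 11:00-15:00 (add 8h to convert from UTC-8).
Jamal in UTC: 08:00-10:30, 11:30-14:00, 17:00-18:00 (subtract 1h to convert from UTC+1).
Bianca in UTC: 09:00-09:30, 11:00-13:30, 15:30-18:00.
Teo in UTC: 10:00-15:30 (subtract 5h to convert from UTC+5).
Pita ∩ Jamal: 11:30-14:00.
Pita ∩ Jamal ∩ Bianca: 11:30-13:30.
Pita ∩ Jamal ∩ Bianca ∩ Teo: 11:30-13:30.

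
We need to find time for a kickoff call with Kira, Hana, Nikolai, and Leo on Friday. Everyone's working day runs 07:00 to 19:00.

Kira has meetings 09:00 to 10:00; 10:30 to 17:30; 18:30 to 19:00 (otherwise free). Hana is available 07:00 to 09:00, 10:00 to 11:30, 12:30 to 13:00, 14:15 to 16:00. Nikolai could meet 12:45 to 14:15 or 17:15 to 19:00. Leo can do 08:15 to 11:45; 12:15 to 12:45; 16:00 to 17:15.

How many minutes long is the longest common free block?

0

Kira free: 07:00-09:00, 10:00-10:30, 17:30-18:30 (invert busy blocks within the working day).
Hana free: 07:00-09:00, 10:00-11:30, 12:30-13:00, 14:15-16:00.
Nikolai free: 12:45-14:15, 17:15-19:00.
Leo free: 08:15-11:45, 12:15-12:45, 16:00-17:15.
Kira ∩ Hana: 07:00-09:00, 10:00-10:30.
Kira ∩ Hana ∩ Nikolai: ∅.
Kira ∩ Hana ∩ Nikolai ∩ Leo: ∅.
There is no time when everyone is free.
No common window exists, so the longest block is 0 minutes.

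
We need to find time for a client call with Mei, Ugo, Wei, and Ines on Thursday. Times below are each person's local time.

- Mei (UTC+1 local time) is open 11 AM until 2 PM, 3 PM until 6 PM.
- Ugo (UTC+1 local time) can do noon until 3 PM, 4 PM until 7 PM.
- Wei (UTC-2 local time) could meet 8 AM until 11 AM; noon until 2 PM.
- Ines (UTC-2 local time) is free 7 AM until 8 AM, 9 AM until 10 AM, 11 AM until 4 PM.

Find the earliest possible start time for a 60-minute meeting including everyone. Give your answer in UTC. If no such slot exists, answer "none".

Mei in UTC: 10:00-13:00, 14:00-17:00 (subtract 1h to convert from UTC+1).
Ugo in UTC: 11:00-14:00, 15:00-18:00 (subtract 1h to convert from UTC+1).
Wei in UTC: 10:00-13:00, 14:00-16:00 (add 2h to convert from UTC-2).
Ines in UTC: 09:00-10:00, 11:00-12:00, 13:00-18:00 (add 2h to convert from UTC-2).
Mei ∩ Ugo: 11:00-13:00, 15:00-17:00.
Mei ∩ Ugo ∩ Wei: 11:00-13:00, 15:00-16:00.
Mei ∩ Ugo ∩ Wei ∩ Ines: 11:00-12:00, 15:00-16:00.
The first common window of at least 60 minutes is 11:00-12:00, so the earliest start is 11:00.

11:00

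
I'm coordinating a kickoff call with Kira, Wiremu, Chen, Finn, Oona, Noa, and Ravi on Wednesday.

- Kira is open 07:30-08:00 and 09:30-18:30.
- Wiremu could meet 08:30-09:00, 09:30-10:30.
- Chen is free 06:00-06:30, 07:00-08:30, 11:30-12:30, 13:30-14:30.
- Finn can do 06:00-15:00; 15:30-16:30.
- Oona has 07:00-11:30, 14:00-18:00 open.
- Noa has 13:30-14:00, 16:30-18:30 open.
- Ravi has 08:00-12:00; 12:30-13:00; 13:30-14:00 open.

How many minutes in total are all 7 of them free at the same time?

Kira ∩ Wiremu: 09:30-10:30.
Kira ∩ Wiremu ∩ Chen: ∅.
Kira ∩ Wiremu ∩ Chen ∩ Finn: ∅.
Kira ∩ Wiremu ∩ Chen ∩ Finn ∩ Oona: ∅.
Kira ∩ Wiremu ∩ Chen ∩ Finn ∩ Oona ∩ Noa: ∅.
Kira ∩ Wiremu ∩ Chen ∩ Finn ∩ Oona ∩ Noa ∩ Ravi: ∅.
There is no time when everyone is free.
There is no common window, so the total is 0 minutes.

0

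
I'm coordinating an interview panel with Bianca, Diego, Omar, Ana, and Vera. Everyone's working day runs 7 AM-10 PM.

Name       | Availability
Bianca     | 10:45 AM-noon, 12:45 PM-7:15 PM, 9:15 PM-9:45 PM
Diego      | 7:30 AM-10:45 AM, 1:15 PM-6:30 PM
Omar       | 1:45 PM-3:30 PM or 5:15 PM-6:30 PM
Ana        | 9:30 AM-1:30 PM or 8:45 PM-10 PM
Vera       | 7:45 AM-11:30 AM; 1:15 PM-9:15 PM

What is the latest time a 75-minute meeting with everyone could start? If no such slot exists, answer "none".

Bianca ∩ Diego: 13:15-18:30.
Bianca ∩ Diego ∩ Omar: 13:45-15:30, 17:15-18:30.
Bianca ∩ Diego ∩ Omar ∩ Ana: ∅.
Bianca ∩ Diego ∩ Omar ∩ Ana ∩ Vera: ∅.
There is no time when everyone is free.
No common window is at least 75 minutes long.

none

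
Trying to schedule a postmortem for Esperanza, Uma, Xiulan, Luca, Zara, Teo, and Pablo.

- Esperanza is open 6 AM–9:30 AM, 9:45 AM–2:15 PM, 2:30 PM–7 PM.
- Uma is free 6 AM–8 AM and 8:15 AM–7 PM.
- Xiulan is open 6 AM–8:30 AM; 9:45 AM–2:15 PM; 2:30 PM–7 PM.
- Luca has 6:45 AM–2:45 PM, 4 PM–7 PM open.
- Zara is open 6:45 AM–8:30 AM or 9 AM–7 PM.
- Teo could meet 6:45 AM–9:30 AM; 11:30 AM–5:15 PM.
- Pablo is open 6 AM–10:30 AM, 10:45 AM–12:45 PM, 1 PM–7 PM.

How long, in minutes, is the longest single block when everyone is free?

Esperanza ∩ Uma: 06:00-08:00, 08:15-09:30, 09:45-14:15, 14:30-19:00.
Esperanza ∩ Uma ∩ Xiulan: 06:00-08:00, 08:15-08:30, 09:45-14:15, 14:30-19:00.
Esperanza ∩ Uma ∩ Xiulan ∩ Luca: 06:45-08:00, 08:15-08:30, 09:45-14:15, 14:30-14:45, 16:00-19:00.
Esperanza ∩ Uma ∩ Xiulan ∩ Luca ∩ Zara: 06:45-08:00, 08:15-08:30, 09:45-14:15, 14:30-14:45, 16:00-19:00.
Esperanza ∩ Uma ∩ Xiulan ∩ Luca ∩ Zara ∩ Teo: 06:45-08:00, 08:15-08:30, 11:30-14:15, 14:30-14:45, 16:00-17:15.
Esperanza ∩ Uma ∩ Xiulan ∩ Luca ∩ Zara ∩ Teo ∩ Pablo: 06:45-08:00, 08:15-08:30, 11:30-12:45, 13:00-14:15, 14:30-14:45, 16:00-17:15.
The longest is 06:45-08:00 at 75 minutes.

75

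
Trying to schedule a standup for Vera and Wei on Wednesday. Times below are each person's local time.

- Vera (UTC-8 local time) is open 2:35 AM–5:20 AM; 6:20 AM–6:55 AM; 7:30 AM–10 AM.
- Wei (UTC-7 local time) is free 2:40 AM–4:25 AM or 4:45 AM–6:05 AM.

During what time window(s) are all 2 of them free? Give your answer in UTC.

10:35-11:25, 11:45-13:05

Vera in UTC: 10:35-13:20, 14:20-14:55, 15:30-18:00 (add 8h to convert from UTC-8).
Wei in UTC: 09:40-11:25, 11:45-13:05 (add 7h to convert from UTC-7).
Vera ∩ Wei: 10:35-11:25, 11:45-13:05.
So the common availability across everyone is 10:35-11:25, 11:45-13:05.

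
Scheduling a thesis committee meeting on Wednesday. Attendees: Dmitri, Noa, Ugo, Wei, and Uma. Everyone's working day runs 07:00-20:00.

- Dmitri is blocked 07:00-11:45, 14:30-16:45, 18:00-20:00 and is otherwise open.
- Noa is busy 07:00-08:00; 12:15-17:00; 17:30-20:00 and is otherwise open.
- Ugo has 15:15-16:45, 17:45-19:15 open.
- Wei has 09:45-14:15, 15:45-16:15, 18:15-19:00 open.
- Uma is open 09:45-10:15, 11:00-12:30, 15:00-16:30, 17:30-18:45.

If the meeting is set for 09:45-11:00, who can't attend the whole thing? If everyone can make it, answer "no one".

Dmitri, Ugo, Uma

Dmitri free: 11:45-14:30, 16:45-18:00 (invert busy blocks within the working day).
Noa free: 08:00-12:15, 17:00-17:30 (invert busy blocks within the working day).
Ugo free: 15:15-16:45, 17:45-19:15.
Wei free: 09:45-14:15, 15:45-16:15, 18:15-19:00.
Uma free: 09:45-10:15, 11:00-12:30, 15:00-16:30, 17:30-18:45.
Dmitri: not fully free for 09:45-11:00. Noa: free for 09:45-11:00. Ugo: not fully free for 09:45-11:00. Wei: free for 09:45-11:00. Uma: not fully free for 09:45-11:00.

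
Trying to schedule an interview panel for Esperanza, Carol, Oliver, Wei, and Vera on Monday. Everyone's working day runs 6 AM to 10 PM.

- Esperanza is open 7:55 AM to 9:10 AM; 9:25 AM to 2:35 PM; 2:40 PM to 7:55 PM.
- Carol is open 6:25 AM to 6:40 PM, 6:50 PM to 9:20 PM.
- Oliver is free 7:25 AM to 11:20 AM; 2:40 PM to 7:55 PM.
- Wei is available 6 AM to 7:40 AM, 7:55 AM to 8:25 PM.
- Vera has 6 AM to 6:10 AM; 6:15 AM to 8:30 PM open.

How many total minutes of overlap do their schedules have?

Esperanza ∩ Carol: 07:55-09:10, 09:25-14:35, 14:40-18:40, 18:50-19:55.
Esperanza ∩ Carol ∩ Oliver: 07:55-09:10, 09:25-11:20, 14:40-18:40, 18:50-19:55.
Esperanza ∩ Carol ∩ Oliver ∩ Wei: 07:55-09:10, 09:25-11:20, 14:40-18:40, 18:50-19:55.
Esperanza ∩ Carol ∩ Oliver ∩ Wei ∩ Vera: 07:55-09:10, 09:25-11:20, 14:40-18:40, 18:50-19:55.
Summing the common windows: 75 + 115 + 240 + 65 = 495 minutes.

495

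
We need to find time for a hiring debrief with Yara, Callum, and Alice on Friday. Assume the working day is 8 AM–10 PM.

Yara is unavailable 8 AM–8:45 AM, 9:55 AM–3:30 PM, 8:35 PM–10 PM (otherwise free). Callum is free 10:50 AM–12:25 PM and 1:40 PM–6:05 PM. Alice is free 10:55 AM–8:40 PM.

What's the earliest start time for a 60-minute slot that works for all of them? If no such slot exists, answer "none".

Yara free: 08:45-09:55, 15:30-20:35 (invert busy blocks within the working day).
Callum free: 10:50-12:25, 13:40-18:05.
Alice free: 10:55-20:40.
Yara ∩ Callum: 15:30-18:05.
Yara ∩ Callum ∩ Alice: 15:30-18:05.
So the common availability across everyone is 15:30-18:05.
The first common window of at least 60 minutes is 15:30-18:05, so the earliest start is 15:30.

15:30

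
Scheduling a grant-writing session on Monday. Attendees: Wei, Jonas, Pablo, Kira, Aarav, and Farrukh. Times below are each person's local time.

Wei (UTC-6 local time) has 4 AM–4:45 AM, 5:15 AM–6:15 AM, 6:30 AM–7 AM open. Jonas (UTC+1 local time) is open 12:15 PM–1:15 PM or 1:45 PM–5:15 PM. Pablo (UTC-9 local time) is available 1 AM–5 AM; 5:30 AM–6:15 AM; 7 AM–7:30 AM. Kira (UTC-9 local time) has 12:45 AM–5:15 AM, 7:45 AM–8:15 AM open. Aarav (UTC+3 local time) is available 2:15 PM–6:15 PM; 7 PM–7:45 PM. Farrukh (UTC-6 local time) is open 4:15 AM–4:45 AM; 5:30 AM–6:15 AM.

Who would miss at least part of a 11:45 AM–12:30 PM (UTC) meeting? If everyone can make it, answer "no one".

Wei in UTC: 10:00-10:45, 11:15-12:15, 12:30-13:00 (add 6h to convert from UTC-6).
Jonas in UTC: 11:15-12:15, 12:45-16:15 (subtract 1h to convert from UTC+1).
Pablo in UTC: 10:00-14:00, 14:30-15:15, 16:00-16:30 (add 9h to convert from UTC-9).
Kira in UTC: 09:45-14:15, 16:45-17:15 (add 9h to convert from UTC-9).
Aarav in UTC: 11:15-15:15, 16:00-16:45 (subtract 3h to convert from UTC+3).
Farrukh in UTC: 10:15-10:45, 11:30-12:15 (add 6h to convert from UTC-6).
Wei: not fully free for 11:45-12:30. Jonas: not fully free for 11:45-12:30. Pablo: free for 11:45-12:30. Kira: free for 11:45-12:30. Aarav: free for 11:45-12:30. Farrukh: not fully free for 11:45-12:30.

Farrukh, Jonas, Wei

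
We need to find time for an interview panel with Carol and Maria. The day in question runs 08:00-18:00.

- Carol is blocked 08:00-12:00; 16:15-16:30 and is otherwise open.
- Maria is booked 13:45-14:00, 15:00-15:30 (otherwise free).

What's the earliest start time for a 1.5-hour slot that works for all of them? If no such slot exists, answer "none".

Carol free: 12:00-16:15, 16:30-18:00 (invert busy blocks within the working day).
Maria free: 08:00-13:45, 14:00-15:00, 15:30-18:00 (invert busy blocks within the working day).
Carol ∩ Maria: 12:00-13:45, 14:00-15:00, 15:30-16:15, 16:30-18:00.
The first common window of at least 90 minutes is 12:00-13:45, so the earliest start is 12:00.

12:00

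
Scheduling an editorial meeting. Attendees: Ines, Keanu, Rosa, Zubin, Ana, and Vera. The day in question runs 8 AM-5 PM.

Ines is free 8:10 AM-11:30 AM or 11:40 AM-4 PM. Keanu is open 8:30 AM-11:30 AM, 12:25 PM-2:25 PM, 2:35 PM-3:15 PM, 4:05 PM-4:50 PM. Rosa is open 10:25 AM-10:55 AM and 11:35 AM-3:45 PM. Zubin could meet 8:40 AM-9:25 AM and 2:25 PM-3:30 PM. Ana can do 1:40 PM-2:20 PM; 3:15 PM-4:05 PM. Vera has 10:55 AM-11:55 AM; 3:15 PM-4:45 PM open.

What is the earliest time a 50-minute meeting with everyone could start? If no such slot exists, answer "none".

none

Ines ∩ Keanu: 08:30-11:30, 12:25-14:25, 14:35-15:15.
Ines ∩ Keanu ∩ Rosa: 10:25-10:55, 12:25-14:25, 14:35-15:15.
Ines ∩ Keanu ∩ Rosa ∩ Zubin: 14:35-15:15.
Ines ∩ Keanu ∩ Rosa ∩ Zubin ∩ Ana: ∅.
Ines ∩ Keanu ∩ Rosa ∩ Zubin ∩ Ana ∩ Vera: ∅.
There is no time when everyone is free.
No common window is at least 50 minutes long.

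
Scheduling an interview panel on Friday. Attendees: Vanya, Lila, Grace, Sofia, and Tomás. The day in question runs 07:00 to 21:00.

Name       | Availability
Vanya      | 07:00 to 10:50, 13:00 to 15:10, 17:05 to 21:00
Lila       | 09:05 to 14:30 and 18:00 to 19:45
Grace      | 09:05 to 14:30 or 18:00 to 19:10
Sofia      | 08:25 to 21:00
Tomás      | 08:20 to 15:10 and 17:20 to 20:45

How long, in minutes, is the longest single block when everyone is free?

105

Vanya ∩ Lila: 09:05-10:50, 13:00-14:30, 18:00-19:45.
Vanya ∩ Lila ∩ Grace: 09:05-10:50, 13:00-14:30, 18:00-19:10.
Vanya ∩ Lila ∩ Grace ∩ Sofia: 09:05-10:50, 13:00-14:30, 18:00-19:10.
Vanya ∩ Lila ∩ Grace ∩ Sofia ∩ Tomás: 09:05-10:50, 13:00-14:30, 18:00-19:10.
The longest is 09:05-10:50 at 105 minutes.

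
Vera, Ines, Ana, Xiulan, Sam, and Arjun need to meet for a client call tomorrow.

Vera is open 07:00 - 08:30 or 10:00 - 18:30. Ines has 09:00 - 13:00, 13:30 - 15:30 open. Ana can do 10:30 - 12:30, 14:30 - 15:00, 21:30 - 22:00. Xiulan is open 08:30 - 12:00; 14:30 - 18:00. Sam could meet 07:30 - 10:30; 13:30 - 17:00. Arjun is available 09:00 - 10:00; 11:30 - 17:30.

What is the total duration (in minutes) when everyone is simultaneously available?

30

Vera ∩ Ines: 10:00-13:00, 13:30-15:30.
Vera ∩ Ines ∩ Ana: 10:30-12:30, 14:30-15:00.
Vera ∩ Ines ∩ Ana ∩ Xiulan: 10:30-12:00, 14:30-15:00.
Vera ∩ Ines ∩ Ana ∩ Xiulan ∩ Sam: 14:30-15:00.
Vera ∩ Ines ∩ Ana ∩ Xiulan ∩ Sam ∩ Arjun: 14:30-15:00.
That's a single block of 30 minutes.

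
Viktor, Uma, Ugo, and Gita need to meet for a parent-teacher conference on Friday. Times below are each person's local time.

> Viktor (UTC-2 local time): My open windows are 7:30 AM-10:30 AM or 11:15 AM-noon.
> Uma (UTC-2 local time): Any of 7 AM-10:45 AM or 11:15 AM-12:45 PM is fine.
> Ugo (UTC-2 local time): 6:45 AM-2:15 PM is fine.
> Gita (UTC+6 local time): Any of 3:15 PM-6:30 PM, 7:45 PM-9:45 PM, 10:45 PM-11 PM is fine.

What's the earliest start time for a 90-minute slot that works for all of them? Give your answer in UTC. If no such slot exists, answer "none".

09:30

Viktor in UTC: 09:30-12:30, 13:15-14:00 (add 2h to convert from UTC-2).
Uma in UTC: 09:00-12:45, 13:15-14:45 (add 2h to convert from UTC-2).
Ugo in UTC: 08:45-16:15 (add 2h to convert from UTC-2).
Gita in UTC: 09:15-12:30, 13:45-15:45, 16:45-17:00 (subtract 6h to convert from UTC+6).
Viktor ∩ Uma: 09:30-12:30, 13:15-14:00.
Viktor ∩ Uma ∩ Ugo: 09:30-12:30, 13:15-14:00.
Viktor ∩ Uma ∩ Ugo ∩ Gita: 09:30-12:30, 13:45-14:00.
Those are the intersection windows.
The first common window of at least 90 minutes is 09:30-12:30, so the earliest start is 09:30.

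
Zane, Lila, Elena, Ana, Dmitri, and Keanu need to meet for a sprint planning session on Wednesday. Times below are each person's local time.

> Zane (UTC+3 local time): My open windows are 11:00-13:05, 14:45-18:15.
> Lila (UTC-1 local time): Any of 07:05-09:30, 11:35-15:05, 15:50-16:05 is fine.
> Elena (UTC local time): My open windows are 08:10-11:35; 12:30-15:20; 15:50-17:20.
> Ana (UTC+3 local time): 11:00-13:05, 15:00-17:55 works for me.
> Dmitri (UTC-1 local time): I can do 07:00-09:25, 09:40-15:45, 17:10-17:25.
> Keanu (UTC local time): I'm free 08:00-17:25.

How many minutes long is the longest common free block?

140

Zane in UTC: 08:00-10:05, 11:45-15:15 (subtract 3h to convert from UTC+3).
Lila in UTC: 08:05-10:30, 12:35-16:05, 16:50-17:05 (add 1h to convert from UTC-1).
Elena in UTC: 08:10-11:35, 12:30-15:20, 15:50-17:20.
Ana in UTC: 08:00-10:05, 12:00-14:55 (subtract 3h to convert from UTC+3).
Dmitri in UTC: 08:00-10:25, 10:40-16:45, 18:10-18:25 (add 1h to convert from UTC-1).
Keanu in UTC: 08:00-17:25.
Zane ∩ Lila: 08:05-10:05, 12:35-15:15.
Zane ∩ Lila ∩ Elena: 08:10-10:05, 12:35-15:15.
Zane ∩ Lila ∩ Elena ∩ Ana: 08:10-10:05, 12:35-14:55.
Zane ∩ Lila ∩ Elena ∩ Ana ∩ Dmitri: 08:10-10:05, 12:35-14:55.
Zane ∩ Lila ∩ Elena ∩ Ana ∩ Dmitri ∩ Keanu: 08:10-10:05, 12:35-14:55.
The longest is 12:35-14:55 at 140 minutes.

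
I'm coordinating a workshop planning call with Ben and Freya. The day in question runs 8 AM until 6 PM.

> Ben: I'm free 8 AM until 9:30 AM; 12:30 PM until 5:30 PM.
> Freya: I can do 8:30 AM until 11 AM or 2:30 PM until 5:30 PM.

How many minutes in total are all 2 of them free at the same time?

Ben ∩ Freya: 08:30-09:30, 14:30-17:30.
Summing the common windows: 60 + 180 = 240 minutes.

240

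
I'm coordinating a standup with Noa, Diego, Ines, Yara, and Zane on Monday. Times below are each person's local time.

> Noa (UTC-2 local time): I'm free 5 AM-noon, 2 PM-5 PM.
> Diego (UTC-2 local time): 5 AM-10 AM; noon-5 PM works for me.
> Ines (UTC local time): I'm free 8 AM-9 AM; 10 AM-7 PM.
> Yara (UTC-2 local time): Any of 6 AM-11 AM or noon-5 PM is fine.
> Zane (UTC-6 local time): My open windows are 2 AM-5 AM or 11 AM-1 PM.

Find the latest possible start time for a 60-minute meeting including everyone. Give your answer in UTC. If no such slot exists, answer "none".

18:00

Noa in UTC: 07:00-14:00, 16:00-19:00 (add 2h to convert from UTC-2).
Diego in UTC: 07:00-12:00, 14:00-19:00 (add 2h to convert from UTC-2).
Ines in UTC: 08:00-09:00, 10:00-19:00.
Yara in UTC: 08:00-13:00, 14:00-19:00 (add 2h to convert from UTC-2).
Zane in UTC: 08:00-11:00, 17:00-19:00 (add 6h to convert from UTC-6).
Noa ∩ Diego: 07:00-12:00, 16:00-19:00.
Noa ∩ Diego ∩ Ines: 08:00-09:00, 10:00-12:00, 16:00-19:00.
Noa ∩ Diego ∩ Ines ∩ Yara: 08:00-09:00, 10:00-12:00, 16:00-19:00.
Noa ∩ Diego ∩ Ines ∩ Yara ∩ Zane: 08:00-09:00, 10:00-11:00, 17:00-19:00.
The last common window of at least 60 minutes is 17:00-19:00; a 60-minute meeting can start as late as 18:00 and still end by 19:00.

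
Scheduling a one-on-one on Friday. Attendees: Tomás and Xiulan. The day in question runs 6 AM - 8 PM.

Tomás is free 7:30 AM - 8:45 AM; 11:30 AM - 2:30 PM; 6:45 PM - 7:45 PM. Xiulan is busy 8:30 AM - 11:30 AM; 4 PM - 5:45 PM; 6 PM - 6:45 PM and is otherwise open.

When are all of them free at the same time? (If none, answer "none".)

Tomás free: 07:30-08:45, 11:30-14:30, 18:45-19:45.
Xiulan free: 06:00-08:30, 11:30-16:00, 17:45-18:00, 18:45-20:00 (invert busy blocks within the working day).
Tomás ∩ Xiulan: 07:30-08:30, 11:30-14:30, 18:45-19:45.

07:30-08:30, 11:30-14:30, 18:45-19:45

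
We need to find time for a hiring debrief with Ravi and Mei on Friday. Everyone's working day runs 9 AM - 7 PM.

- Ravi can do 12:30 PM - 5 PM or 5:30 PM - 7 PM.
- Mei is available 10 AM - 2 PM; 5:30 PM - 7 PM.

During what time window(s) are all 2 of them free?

Ravi ∩ Mei: 12:30-14:00, 17:30-19:00.
So the common availability across everyone is 12:30-14:00, 17:30-19:00.

12:30-14:00, 17:30-19:00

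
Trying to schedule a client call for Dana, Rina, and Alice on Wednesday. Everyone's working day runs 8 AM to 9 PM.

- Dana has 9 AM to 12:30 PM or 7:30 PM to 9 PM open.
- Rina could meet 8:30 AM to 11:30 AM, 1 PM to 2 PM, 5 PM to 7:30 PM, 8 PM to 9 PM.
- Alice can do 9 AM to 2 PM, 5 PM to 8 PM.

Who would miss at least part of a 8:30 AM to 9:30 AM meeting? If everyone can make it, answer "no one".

Dana: not fully free for 08:30-09:30. Rina: free for 08:30-09:30. Alice: not fully free for 08:30-09:30.

Alice, Dana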